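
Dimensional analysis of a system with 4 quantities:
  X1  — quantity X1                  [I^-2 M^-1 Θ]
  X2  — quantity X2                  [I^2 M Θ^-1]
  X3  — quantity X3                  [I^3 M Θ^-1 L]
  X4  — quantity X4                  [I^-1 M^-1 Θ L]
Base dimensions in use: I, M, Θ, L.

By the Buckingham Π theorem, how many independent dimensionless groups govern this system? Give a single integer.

Write exponents as rows I,M,Θ,L / cols X1,X2,X3,X4:
  I: [-2  2  3 -1]
  M: [-1  1  1 -1]
  Θ: [ 1 -1 -1  1]
  L: [ 0  0  1  1]
RREF → pivots at {X1,X3} ⇒ r = 2
4 vars − rank 2 = 2 Π groups

2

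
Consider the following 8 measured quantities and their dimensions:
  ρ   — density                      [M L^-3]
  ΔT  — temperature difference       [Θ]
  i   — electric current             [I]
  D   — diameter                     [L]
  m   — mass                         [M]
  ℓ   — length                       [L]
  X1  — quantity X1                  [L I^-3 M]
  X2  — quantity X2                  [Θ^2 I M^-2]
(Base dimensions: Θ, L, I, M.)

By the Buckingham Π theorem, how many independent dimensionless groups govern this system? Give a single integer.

Write exponents as rows Θ,L,I,M / cols ρ,ΔT,i,D,m,ℓ,X1,X2:
  Θ: [ 0  1  0  0  0  0  0  2]
  L: [-3  0  0  1  0  1  1  0]
  I: [ 0  0  1  0  0  0 -3  1]
  M: [ 1  0  0  0  1  0  1 -2]
RREF → pivots at {ρ,ΔT,i,D} ⇒ r = 4
n=8, r=4 ⇒ 4 dimensionless groups

4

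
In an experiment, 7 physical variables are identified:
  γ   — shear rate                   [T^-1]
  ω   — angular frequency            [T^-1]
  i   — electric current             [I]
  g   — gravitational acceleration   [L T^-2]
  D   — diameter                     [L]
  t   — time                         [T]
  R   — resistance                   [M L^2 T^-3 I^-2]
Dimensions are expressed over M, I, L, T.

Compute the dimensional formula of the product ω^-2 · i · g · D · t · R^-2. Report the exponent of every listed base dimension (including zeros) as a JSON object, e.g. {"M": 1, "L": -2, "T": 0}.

{"M": -2, "I": 5, "L": -2, "T": 7}

Write exponents as rows M,I,L,T / cols γ,ω,i,g,D,t,R:
  M: [ 0  0  0  0  0  0  1]
  I: [ 0  0  1  0  0  0 -2]
  L: [ 0  0  0  1  1  0  2]
  T: [-1 -1  0 -2  0  1 -3]
  [M]: (-2)·0+(1)·0+(1)·0+(1)·0+(1)·0+(-2)·1 = -2
  [I]: (-2)·0+(1)·1+(1)·0+(1)·0+(1)·0+(-2)·-2 = 5
  [L]: (-2)·0+(1)·0+(1)·1+(1)·1+(1)·0+(-2)·2 = -2
  [T]: (-2)·-1+(1)·0+(1)·-2+(1)·0+(1)·1+(-2)·-3 = 7
⇒ M^-2 I^5 L^-2 T^7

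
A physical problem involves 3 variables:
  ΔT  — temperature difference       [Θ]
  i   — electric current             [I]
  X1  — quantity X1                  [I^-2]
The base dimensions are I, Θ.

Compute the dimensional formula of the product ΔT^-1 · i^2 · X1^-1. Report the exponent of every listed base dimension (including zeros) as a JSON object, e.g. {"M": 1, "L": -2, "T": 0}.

Write exponents as rows I,Θ / cols ΔT,i,X1:
  I: [ 0  1 -2]
  Θ: [ 1  0  0]
  [I]: (-1)·0+(2)·1+(-1)·-2 = 4
  [Θ]: (-1)·1+(2)·0+(-1)·0 = -1
⇒ I^4 Θ^-1

{"I": 4, "Θ": -1}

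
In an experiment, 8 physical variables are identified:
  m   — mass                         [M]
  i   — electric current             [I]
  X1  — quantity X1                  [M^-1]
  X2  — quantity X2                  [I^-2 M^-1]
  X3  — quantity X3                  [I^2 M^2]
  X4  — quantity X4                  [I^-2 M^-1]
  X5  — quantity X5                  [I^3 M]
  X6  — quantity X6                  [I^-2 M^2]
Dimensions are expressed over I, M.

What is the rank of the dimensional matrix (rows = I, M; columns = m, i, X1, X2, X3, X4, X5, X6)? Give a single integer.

Exponent matrix [I,M] × [m,i,X1,X2,X3,X4,X5,X6]:
  I: [ 0  1  0 -2  2 -2  3 -2]
  M: [ 1  0 -1 -1  2 -1  1  2]
Row reduction gives pivot columns m,i; rank = 2

2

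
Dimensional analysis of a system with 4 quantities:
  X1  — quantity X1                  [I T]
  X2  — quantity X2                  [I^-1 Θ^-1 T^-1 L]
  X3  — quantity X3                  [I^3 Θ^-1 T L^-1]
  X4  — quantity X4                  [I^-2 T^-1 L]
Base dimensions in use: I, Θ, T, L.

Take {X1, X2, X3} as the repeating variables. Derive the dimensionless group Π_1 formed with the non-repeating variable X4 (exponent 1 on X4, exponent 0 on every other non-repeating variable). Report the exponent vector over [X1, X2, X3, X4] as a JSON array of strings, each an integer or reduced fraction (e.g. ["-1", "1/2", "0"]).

["0", "-1/2", "1/2", "1"]

Exponent matrix [I,Θ,T,L] × [X1,X2,X3,X4]:
  I: [ 1 -1  3 -2]
  Θ: [ 0 -1 -1  0]
  T: [ 1 -1  1 -1]
  L: [ 0  1 -1  1]
Row reduction gives pivot columns X1,X2,X3; rank = 3
Repeat: X1,X2,X3; free: X4
RREF:
  r0: [   1    0    0    0]
  r1: [   0    1    0  1/2]
  r2: [   0    0    1 -1/2]
  r3: [   0    0    0    0]
Fix exponent of X4 at 1; solve each RREF row for its pivot's exponent:
  r0: exp(X1) + (0)·1 = 0 ⇒ exp(X1) = 0
  r1: exp(X2) + (1/2)·1 = 0 ⇒ exp(X2) = -1/2
  r2: exp(X3) + (-1/2)·1 = 0 ⇒ exp(X3) = 1/2
Π_1 = X2^(-1/2) · X3^(1/2) · X4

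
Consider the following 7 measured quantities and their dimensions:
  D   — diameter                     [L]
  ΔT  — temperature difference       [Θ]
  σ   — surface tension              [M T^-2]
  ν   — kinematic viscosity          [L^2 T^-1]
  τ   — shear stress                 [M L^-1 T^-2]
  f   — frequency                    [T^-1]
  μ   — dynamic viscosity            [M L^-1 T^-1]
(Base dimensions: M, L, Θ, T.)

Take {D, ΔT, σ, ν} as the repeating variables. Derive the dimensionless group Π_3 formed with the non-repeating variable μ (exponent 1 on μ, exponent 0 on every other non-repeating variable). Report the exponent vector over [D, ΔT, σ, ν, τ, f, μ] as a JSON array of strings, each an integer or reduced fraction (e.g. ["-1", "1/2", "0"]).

["-1", "0", "-1", "1", "0", "0", "1"]

Write exponents as rows M,L,Θ,T / cols D,ΔT,σ,ν,τ,f,μ:
  M: [ 0  0  1  0  1  0  1]
  L: [ 1  0  0  2 -1  0 -1]
  Θ: [ 0  1  0  0  0  0  0]
  T: [ 0  0 -2 -1 -2 -1 -1]
RREF → pivots at {D,ΔT,σ,ν} ⇒ r = 4
Repeat: D,ΔT,σ,ν; free: τ,f,μ
RREF:
  r0: [   1    0    0    0   -1   -2    1]
  r1: [   0    1    0    0    0    0    0]
  r2: [   0    0    1    0    1    0    1]
  r3: [   0    0    0    1    0    1   -1]
Fix exponent of μ at 1, τ at 0, f at 0; solve each RREF row for its pivot's exponent:
  r0: exp(D) + (1)·1 = 0 ⇒ exp(D) = -1
  r1: exp(ΔT) + (0)·1 = 0 ⇒ exp(ΔT) = 0
  r2: exp(σ) + (1)·1 = 0 ⇒ exp(σ) = -1
  r3: exp(ν) + (-1)·1 = 0 ⇒ exp(ν) = 1
Π_3 = D^-1 · σ^-1 · ν · μ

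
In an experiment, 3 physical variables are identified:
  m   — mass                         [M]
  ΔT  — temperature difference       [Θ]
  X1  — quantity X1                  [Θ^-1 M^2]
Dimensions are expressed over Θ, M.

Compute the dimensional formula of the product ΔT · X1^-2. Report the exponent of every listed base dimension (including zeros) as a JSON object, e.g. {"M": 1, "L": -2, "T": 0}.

{"Θ": 3, "M": -4}

Exponent matrix [Θ,M] × [m,ΔT,X1]:
  Θ: [ 0  1 -1]
  M: [ 1  0  2]
  [Θ]: (1)·1+(-2)·-1 = 3
  [M]: (1)·0+(-2)·2 = -4
⇒ Θ^3 M^-4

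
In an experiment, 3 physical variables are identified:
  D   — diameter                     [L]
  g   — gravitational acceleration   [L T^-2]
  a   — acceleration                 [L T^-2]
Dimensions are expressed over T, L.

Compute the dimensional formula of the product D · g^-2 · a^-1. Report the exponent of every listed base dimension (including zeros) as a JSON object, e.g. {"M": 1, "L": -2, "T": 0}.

Write exponents as rows T,L / cols D,g,a:
  T: [ 0 -2 -2]
  L: [ 1  1  1]
  [T]: (1)·0+(-2)·-2+(-1)·-2 = 6
  [L]: (1)·1+(-2)·1+(-1)·1 = -2
⇒ T^6 L^-2

{"T": 6, "L": -2}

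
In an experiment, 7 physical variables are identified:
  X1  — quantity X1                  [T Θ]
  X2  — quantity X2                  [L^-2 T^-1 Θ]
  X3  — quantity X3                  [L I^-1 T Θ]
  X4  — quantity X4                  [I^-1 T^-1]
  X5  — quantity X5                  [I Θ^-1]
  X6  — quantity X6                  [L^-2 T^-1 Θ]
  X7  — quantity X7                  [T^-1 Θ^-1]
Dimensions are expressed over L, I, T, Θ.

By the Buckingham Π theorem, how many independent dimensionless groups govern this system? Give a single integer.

4

Write exponents as rows L,I,T,Θ / cols X1,X2,X3,X4,X5,X6,X7:
  L: [ 0 -2  1  0  0 -2  0]
  I: [ 0  0 -1 -1  1  0  0]
  T: [ 1 -1  1 -1  0 -1 -1]
  Θ: [ 1  1  1  0 -1  1 -1]
Row reduction gives pivot columns X1,X2,X3; rank = 3
Π count = n − r = 7 − 3 = 4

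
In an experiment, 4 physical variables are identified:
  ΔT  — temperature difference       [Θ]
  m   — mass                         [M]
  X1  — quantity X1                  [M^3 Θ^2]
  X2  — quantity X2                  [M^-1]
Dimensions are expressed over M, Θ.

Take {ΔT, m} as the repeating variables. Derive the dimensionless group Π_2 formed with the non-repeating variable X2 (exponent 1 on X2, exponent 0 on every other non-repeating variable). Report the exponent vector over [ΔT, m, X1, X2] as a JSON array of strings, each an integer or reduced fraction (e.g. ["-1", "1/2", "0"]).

Write exponents as rows M,Θ / cols ΔT,m,X1,X2:
  M: [ 0  1  3 -1]
  Θ: [ 1  0  2  0]
RREF → pivots at {ΔT,m} ⇒ r = 2
Pivot set = {ΔT,m}, free = {X1,X2}
RREF:
  r0: [   1    0    2    0]
  r1: [   0    1    3   -1]
Fix exponent of X2 at 1, X1 at 0; solve each RREF row for its pivot's exponent:
  r0: exp(ΔT) + (0)·1 = 0 ⇒ exp(ΔT) = 0
  r1: exp(m) + (-1)·1 = 0 ⇒ exp(m) = 1
Π_2 = m · X2

["0", "1", "0", "1"]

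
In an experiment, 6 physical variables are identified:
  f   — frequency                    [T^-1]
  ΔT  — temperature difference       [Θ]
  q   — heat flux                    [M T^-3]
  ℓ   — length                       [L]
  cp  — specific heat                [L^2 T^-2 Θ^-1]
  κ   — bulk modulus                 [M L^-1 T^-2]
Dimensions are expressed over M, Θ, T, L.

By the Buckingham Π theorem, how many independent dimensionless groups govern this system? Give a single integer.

2

Write exponents as rows M,Θ,T,L / cols f,ΔT,q,ℓ,cp,κ:
  M: [ 0  0  1  0  0  1]
  Θ: [ 0  1  0  0 -1  0]
  T: [-1  0 -3  0 -2 -2]
  L: [ 0  0  0  1  2 -1]
RREF → pivots at {f,ΔT,q,ℓ} ⇒ r = 4
6 vars − rank 4 = 2 Π groups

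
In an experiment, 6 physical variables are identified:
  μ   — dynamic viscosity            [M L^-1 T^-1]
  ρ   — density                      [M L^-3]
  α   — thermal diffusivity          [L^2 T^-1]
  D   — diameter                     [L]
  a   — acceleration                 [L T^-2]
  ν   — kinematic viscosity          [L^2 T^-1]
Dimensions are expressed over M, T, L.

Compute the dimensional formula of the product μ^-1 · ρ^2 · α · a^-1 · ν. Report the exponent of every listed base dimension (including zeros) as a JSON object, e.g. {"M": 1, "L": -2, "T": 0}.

Dimensional matrix (M×T×L by μ×ρ×α×D×a×ν):
  M: [ 1  1  0  0  0  0]
  T: [-1  0 -1  0 -2 -1]
  L: [-1 -3  2  1  1  2]
  [M]: (-1)·1+(2)·1+(1)·0+(-1)·0+(1)·0 = 1
  [T]: (-1)·-1+(2)·0+(1)·-1+(-1)·-2+(1)·-1 = 1
  [L]: (-1)·-1+(2)·-3+(1)·2+(-1)·1+(1)·2 = -2
⇒ M T L^-2

{"M": 1, "T": 1, "L": -2}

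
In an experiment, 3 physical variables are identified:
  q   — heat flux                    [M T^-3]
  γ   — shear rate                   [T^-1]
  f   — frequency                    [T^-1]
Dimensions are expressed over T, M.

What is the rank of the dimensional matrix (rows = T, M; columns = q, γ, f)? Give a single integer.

2

Write exponents as rows T,M / cols q,γ,f:
  T: [-3 -1 -1]
  M: [ 1  0  0]
RREF → pivots at {q,γ} ⇒ r = 2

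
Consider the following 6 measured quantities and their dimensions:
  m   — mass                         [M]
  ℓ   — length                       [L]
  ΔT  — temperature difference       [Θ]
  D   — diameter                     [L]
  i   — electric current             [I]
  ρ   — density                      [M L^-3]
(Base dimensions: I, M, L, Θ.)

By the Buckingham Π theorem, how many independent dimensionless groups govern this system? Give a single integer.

Write exponents as rows I,M,L,Θ / cols m,ℓ,ΔT,D,i,ρ:
  I: [ 0  0  0  0  1  0]
  M: [ 1  0  0  0  0  1]
  L: [ 0  1  0  1  0 -3]
  Θ: [ 0  0  1  0  0  0]
Echelon form has 4 nonzero rows (pivots: m,ℓ,ΔT,i)
Π count = n − r = 6 − 4 = 2

2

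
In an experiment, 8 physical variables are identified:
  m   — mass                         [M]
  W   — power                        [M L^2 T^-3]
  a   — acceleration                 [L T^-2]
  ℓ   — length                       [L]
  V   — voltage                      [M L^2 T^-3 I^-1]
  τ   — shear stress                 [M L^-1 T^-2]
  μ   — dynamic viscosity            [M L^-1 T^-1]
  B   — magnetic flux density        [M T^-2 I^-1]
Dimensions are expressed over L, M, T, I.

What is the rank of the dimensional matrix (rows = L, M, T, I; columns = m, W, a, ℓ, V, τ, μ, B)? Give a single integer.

4

Dimensional matrix (L×M×T×I by m×W×a×ℓ×V×τ×μ×B):
  L: [ 0  2  1  1  2 -1 -1  0]
  M: [ 1  1  0  0  1  1  1  1]
  T: [ 0 -3 -2  0 -3 -2 -1 -2]
  I: [ 0  0  0  0 -1  0  0 -1]
Echelon form has 4 nonzero rows (pivots: m,W,a,V)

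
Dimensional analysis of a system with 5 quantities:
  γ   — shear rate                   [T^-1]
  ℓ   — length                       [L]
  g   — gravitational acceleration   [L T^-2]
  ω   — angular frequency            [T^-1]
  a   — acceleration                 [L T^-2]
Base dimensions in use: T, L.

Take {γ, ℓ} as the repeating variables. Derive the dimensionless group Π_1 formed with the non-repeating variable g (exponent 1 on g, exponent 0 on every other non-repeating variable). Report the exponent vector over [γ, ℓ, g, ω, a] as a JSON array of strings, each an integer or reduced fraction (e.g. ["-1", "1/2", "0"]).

Write exponents as rows T,L / cols γ,ℓ,g,ω,a:
  T: [-1  0 -2 -1 -2]
  L: [ 0  1  1  0  1]
Echelon form has 2 nonzero rows (pivots: γ,ℓ)
Pivot set = {γ,ℓ}, free = {g,ω,a}
RREF:
  r0: [   1    0    2    1    2]
  r1: [   0    1    1    0    1]
Fix exponent of g at 1, ω at 0, a at 0; solve each RREF row for its pivot's exponent:
  r0: exp(γ) + (2)·1 = 0 ⇒ exp(γ) = -2
  r1: exp(ℓ) + (1)·1 = 0 ⇒ exp(ℓ) = -1
Π_1 = γ^-2 · ℓ^-1 · g

["-2", "-1", "1", "0", "0"]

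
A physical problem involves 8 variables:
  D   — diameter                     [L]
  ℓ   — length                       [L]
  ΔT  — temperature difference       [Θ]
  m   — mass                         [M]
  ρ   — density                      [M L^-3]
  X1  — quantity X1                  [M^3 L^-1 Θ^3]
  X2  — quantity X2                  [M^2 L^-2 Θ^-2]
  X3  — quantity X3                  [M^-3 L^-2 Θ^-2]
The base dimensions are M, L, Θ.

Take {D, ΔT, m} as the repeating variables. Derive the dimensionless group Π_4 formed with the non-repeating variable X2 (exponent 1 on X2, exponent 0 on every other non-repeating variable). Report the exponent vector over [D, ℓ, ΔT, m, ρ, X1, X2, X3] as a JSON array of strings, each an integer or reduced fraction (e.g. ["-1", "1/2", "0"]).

Exponent matrix [M,L,Θ] × [D,ℓ,ΔT,m,ρ,X1,X2,X3]:
  M: [ 0  0  0  1  1  3  2 -3]
  L: [ 1  1  0  0 -3 -1 -2 -2]
  Θ: [ 0  0  1  0  0  3 -2 -2]
Echelon form has 3 nonzero rows (pivots: D,ΔT,m)
Pivot set = {D,ΔT,m}, free = {ℓ,ρ,X1,X2,X3}
RREF:
  r0: [   1    1    0    0   -3   -1   -2   -2]
  r1: [   0    0    1    0    0    3   -2   -2]
  r2: [   0    0    0    1    1    3    2   -3]
Fix exponent of X2 at 1, ℓ at 0, ρ at 0, X1 at 0, X3 at 0; solve each RREF row for its pivot's exponent:
  r0: exp(D) + (-2)·1 = 0 ⇒ exp(D) = 2
  r1: exp(ΔT) + (-2)·1 = 0 ⇒ exp(ΔT) = 2
  r2: exp(m) + (2)·1 = 0 ⇒ exp(m) = -2
Π_4 = D^2 · ΔT^2 · m^-2 · X2

["2", "0", "2", "-2", "0", "0", "1", "0"]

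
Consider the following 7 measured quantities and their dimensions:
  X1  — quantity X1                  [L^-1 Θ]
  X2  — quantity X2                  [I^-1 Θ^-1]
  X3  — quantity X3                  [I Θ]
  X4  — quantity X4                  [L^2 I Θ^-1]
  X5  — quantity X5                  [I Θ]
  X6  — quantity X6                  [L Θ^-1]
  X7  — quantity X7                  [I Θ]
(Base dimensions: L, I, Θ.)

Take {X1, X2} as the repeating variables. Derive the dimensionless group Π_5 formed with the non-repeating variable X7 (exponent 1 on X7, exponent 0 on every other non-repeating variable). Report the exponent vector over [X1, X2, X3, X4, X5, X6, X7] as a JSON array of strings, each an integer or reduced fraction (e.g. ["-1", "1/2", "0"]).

["0", "1", "0", "0", "0", "0", "1"]

Write exponents as rows L,I,Θ / cols X1,X2,X3,X4,X5,X6,X7:
  L: [-1  0  0  2  0  1  0]
  I: [ 0 -1  1  1  1  0  1]
  Θ: [ 1 -1  1 -1  1 -1  1]
Row reduction gives pivot columns X1,X2; rank = 2
Pivot set = {X1,X2}, free = {X3,X4,X5,X6,X7}
RREF:
  r0: [   1    0    0   -2    0   -1    0]
  r1: [   0    1   -1   -1   -1    0   -1]
  r2: [   0    0    0    0    0    0    0]
Fix exponent of X7 at 1, X3 at 0, X4 at 0, X5 at 0, X6 at 0; solve each RREF row for its pivot's exponent:
  r0: exp(X1) + (0)·1 = 0 ⇒ exp(X1) = 0
  r1: exp(X2) + (-1)·1 = 0 ⇒ exp(X2) = 1
Π_5 = X2 · X7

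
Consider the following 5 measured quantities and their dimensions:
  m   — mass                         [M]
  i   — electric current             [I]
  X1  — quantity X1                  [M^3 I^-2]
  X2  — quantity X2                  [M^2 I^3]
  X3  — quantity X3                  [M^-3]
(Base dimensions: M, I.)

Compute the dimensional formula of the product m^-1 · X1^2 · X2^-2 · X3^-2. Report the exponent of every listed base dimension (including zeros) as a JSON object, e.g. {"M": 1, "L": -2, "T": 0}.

Dimensional matrix (M×I by m×i×X1×X2×X3):
  M: [ 1  0  3  2 -3]
  I: [ 0  1 -2  3  0]
  [M]: (-1)·1+(2)·3+(-2)·2+(-2)·-3 = 7
  [I]: (-1)·0+(2)·-2+(-2)·3+(-2)·0 = -10
⇒ M^7 I^-10

{"M": 7, "I": -10}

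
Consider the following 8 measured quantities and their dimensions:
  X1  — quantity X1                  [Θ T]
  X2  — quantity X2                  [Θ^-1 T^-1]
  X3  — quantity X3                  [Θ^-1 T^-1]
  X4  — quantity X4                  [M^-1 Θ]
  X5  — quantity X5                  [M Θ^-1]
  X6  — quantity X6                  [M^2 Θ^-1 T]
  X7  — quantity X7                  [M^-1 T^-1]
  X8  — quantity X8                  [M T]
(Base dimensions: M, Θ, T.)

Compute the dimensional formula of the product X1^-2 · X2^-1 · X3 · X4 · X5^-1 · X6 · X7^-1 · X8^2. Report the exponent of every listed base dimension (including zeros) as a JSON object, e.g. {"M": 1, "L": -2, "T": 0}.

Dimensional matrix (M×Θ×T by X1×X2×X3×X4×X5×X6×X7×X8):
  M: [ 0  0  0 -1  1  2 -1  1]
  Θ: [ 1 -1 -1  1 -1 -1  0  0]
  T: [ 1 -1 -1  0  0  1 -1  1]
  [M]: (-2)·0+(-1)·0+(1)·0+(1)·-1+(-1)·1+(1)·2+(-1)·-1+(2)·1 = 3
  [Θ]: (-2)·1+(-1)·-1+(1)·-1+(1)·1+(-1)·-1+(1)·-1+(-1)·0+(2)·0 = -1
  [T]: (-2)·1+(-1)·-1+(1)·-1+(1)·0+(-1)·0+(1)·1+(-1)·-1+(2)·1 = 2
⇒ M^3 Θ^-1 T^2

{"M": 3, "Θ": -1, "T": 2}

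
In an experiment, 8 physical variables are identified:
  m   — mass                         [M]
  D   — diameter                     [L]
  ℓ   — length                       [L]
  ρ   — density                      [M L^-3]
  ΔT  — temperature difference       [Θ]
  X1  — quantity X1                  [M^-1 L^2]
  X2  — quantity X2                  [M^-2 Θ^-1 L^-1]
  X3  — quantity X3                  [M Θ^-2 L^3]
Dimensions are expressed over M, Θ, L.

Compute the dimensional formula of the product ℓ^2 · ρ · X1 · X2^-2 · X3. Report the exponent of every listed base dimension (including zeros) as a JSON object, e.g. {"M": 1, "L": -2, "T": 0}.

{"M": 5, "Θ": 0, "L": 6}

Exponent matrix [M,Θ,L] × [m,D,ℓ,ρ,ΔT,X1,X2,X3]:
  M: [ 1  0  0  1  0 -1 -2  1]
  Θ: [ 0  0  0  0  1  0 -1 -2]
  L: [ 0  1  1 -3  0  2 -1  3]
  [M]: (2)·0+(1)·1+(1)·-1+(-2)·-2+(1)·1 = 5
  [Θ]: (2)·0+(1)·0+(1)·0+(-2)·-1+(1)·-2 = 0
  [L]: (2)·1+(1)·-3+(1)·2+(-2)·-1+(1)·3 = 6
⇒ M^5 L^6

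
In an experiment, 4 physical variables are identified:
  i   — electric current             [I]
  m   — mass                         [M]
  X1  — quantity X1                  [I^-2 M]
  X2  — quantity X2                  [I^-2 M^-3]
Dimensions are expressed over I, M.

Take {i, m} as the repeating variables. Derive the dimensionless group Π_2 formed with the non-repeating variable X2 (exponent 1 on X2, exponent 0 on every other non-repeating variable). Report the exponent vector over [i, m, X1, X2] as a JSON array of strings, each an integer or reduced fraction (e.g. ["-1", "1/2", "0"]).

["2", "3", "0", "1"]

Write exponents as rows I,M / cols i,m,X1,X2:
  I: [ 1  0 -2 -2]
  M: [ 0  1  1 -3]
Echelon form has 2 nonzero rows (pivots: i,m)
Pivot set = {i,m}, free = {X1,X2}
RREF:
  r0: [   1    0   -2   -2]
  r1: [   0    1    1   -3]
Fix exponent of X2 at 1, X1 at 0; solve each RREF row for its pivot's exponent:
  r0: exp(i) + (-2)·1 = 0 ⇒ exp(i) = 2
  r1: exp(m) + (-3)·1 = 0 ⇒ exp(m) = 3
Π_2 = i^2 · m^3 · X2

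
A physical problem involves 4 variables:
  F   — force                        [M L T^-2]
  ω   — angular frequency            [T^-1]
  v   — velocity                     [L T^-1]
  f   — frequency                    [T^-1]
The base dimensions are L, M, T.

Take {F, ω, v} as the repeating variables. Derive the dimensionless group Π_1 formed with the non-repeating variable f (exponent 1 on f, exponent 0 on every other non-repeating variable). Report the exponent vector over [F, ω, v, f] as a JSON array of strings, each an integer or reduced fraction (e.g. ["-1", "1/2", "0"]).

["0", "-1", "0", "1"]

Dimensional matrix (L×M×T by F×ω×v×f):
  L: [ 1  0  1  0]
  M: [ 1  0  0  0]
  T: [-2 -1 -1 -1]
Echelon form has 3 nonzero rows (pivots: F,ω,v)
Repeat: F,ω,v; free: f
RREF:
  r0: [   1    0    0    0]
  r1: [   0    1    0    1]
  r2: [   0    0    1    0]
Fix exponent of f at 1; solve each RREF row for its pivot's exponent:
  r0: exp(F) + (0)·1 = 0 ⇒ exp(F) = 0
  r1: exp(ω) + (1)·1 = 0 ⇒ exp(ω) = -1
  r2: exp(v) + (0)·1 = 0 ⇒ exp(v) = 0
Π_1 = ω^-1 · f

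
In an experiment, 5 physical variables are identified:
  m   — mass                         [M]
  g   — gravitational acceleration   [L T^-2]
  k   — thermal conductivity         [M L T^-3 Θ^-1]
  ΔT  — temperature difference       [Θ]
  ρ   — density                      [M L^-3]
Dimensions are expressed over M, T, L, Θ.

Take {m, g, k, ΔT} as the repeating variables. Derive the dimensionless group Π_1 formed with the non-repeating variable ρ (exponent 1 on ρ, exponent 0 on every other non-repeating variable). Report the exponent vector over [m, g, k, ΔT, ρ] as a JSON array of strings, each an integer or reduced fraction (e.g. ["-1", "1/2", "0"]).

["5", "9", "-6", "-6", "1"]

Write exponents as rows M,T,L,Θ / cols m,g,k,ΔT,ρ:
  M: [ 1  0  1  0  1]
  T: [ 0 -2 -3  0  0]
  L: [ 0  1  1  0 -3]
  Θ: [ 0  0 -1  1  0]
Row reduction gives pivot columns m,g,k,ΔT; rank = 4
Pivot set = {m,g,k,ΔT}, free = {ρ}
RREF:
  r0: [   1    0    0    0   -5]
  r1: [   0    1    0    0   -9]
  r2: [   0    0    1    0    6]
  r3: [   0    0    0    1    6]
Fix exponent of ρ at 1; solve each RREF row for its pivot's exponent:
  r0: exp(m) + (-5)·1 = 0 ⇒ exp(m) = 5
  r1: exp(g) + (-9)·1 = 0 ⇒ exp(g) = 9
  r2: exp(k) + (6)·1 = 0 ⇒ exp(k) = -6
  r3: exp(ΔT) + (6)·1 = 0 ⇒ exp(ΔT) = -6
Π_1 = m^5 · g^9 · k^-6 · ΔT^-6 · ρ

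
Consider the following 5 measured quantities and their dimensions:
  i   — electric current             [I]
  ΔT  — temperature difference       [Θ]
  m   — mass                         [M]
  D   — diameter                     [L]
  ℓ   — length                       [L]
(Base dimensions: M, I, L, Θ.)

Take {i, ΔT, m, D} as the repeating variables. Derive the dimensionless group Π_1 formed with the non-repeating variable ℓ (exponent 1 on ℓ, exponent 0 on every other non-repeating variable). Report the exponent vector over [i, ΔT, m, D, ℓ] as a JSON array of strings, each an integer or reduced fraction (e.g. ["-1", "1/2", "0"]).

Dimensional matrix (M×I×L×Θ by i×ΔT×m×D×ℓ):
  M: [ 0  0  1  0  0]
  I: [ 1  0  0  0  0]
  L: [ 0  0  0  1  1]
  Θ: [ 0  1  0  0  0]
Row reduction gives pivot columns i,ΔT,m,D; rank = 4
Repeat: i,ΔT,m,D; free: ℓ
RREF:
  r0: [   1    0    0    0    0]
  r1: [   0    1    0    0    0]
  r2: [   0    0    1    0    0]
  r3: [   0    0    0    1    1]
Fix exponent of ℓ at 1; solve each RREF row for its pivot's exponent:
  r0: exp(i) + (0)·1 = 0 ⇒ exp(i) = 0
  r1: exp(ΔT) + (0)·1 = 0 ⇒ exp(ΔT) = 0
  r2: exp(m) + (0)·1 = 0 ⇒ exp(m) = 0
  r3: exp(D) + (1)·1 = 0 ⇒ exp(D) = -1
Π_1 = D^-1 · ℓ

["0", "0", "0", "-1", "1"]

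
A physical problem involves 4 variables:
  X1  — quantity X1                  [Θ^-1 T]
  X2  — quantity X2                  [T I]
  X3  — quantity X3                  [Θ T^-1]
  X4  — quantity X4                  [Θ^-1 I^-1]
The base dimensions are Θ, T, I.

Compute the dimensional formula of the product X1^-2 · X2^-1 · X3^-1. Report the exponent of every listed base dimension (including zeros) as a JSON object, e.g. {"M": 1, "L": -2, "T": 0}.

Write exponents as rows Θ,T,I / cols X1,X2,X3,X4:
  Θ: [-1  0  1 -1]
  T: [ 1  1 -1  0]
  I: [ 0  1  0 -1]
  [Θ]: (-2)·-1+(-1)·0+(-1)·1 = 1
  [T]: (-2)·1+(-1)·1+(-1)·-1 = -2
  [I]: (-2)·0+(-1)·1+(-1)·0 = -1
⇒ Θ T^-2 I^-1

{"Θ": 1, "T": -2, "I": -1}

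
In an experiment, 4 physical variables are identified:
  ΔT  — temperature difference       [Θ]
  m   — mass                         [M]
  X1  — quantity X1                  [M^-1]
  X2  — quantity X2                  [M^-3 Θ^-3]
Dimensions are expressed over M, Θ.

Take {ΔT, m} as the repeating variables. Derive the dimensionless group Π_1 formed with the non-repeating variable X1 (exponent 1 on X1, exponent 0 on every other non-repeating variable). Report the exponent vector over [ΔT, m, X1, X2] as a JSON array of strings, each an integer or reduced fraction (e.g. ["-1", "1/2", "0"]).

["0", "1", "1", "0"]

Exponent matrix [M,Θ] × [ΔT,m,X1,X2]:
  M: [ 0  1 -1 -3]
  Θ: [ 1  0  0 -3]
Echelon form has 2 nonzero rows (pivots: ΔT,m)
Pivot set = {ΔT,m}, free = {X1,X2}
RREF:
  r0: [   1    0    0   -3]
  r1: [   0    1   -1   -3]
Fix exponent of X1 at 1, X2 at 0; solve each RREF row for its pivot's exponent:
  r0: exp(ΔT) + (0)·1 = 0 ⇒ exp(ΔT) = 0
  r1: exp(m) + (-1)·1 = 0 ⇒ exp(m) = 1
Π_1 = m · X1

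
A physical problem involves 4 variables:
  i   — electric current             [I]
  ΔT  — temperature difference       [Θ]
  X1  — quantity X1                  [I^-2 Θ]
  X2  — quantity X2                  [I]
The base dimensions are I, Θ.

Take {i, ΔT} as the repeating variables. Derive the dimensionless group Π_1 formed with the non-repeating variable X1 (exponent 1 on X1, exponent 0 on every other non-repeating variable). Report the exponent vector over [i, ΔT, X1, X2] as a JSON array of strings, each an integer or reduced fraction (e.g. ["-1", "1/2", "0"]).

["2", "-1", "1", "0"]

Exponent matrix [I,Θ] × [i,ΔT,X1,X2]:
  I: [ 1  0 -2  1]
  Θ: [ 0  1  1  0]
Row reduction gives pivot columns i,ΔT; rank = 2
Repeat: i,ΔT; free: X1,X2
RREF:
  r0: [   1    0   -2    1]
  r1: [   0    1    1    0]
Fix exponent of X1 at 1, X2 at 0; solve each RREF row for its pivot's exponent:
  r0: exp(i) + (-2)·1 = 0 ⇒ exp(i) = 2
  r1: exp(ΔT) + (1)·1 = 0 ⇒ exp(ΔT) = -1
Π_1 = i^2 · ΔT^-1 · X1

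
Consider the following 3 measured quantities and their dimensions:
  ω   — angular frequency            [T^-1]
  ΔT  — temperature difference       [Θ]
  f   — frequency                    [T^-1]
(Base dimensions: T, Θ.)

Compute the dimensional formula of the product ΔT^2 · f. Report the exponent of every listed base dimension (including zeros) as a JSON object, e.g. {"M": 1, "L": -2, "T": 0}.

{"T": -1, "Θ": 2}

Write exponents as rows T,Θ / cols ω,ΔT,f:
  T: [-1  0 -1]
  Θ: [ 0  1  0]
  [T]: (2)·0+(1)·-1 = -1
  [Θ]: (2)·1+(1)·0 = 2
⇒ T^-1 Θ^2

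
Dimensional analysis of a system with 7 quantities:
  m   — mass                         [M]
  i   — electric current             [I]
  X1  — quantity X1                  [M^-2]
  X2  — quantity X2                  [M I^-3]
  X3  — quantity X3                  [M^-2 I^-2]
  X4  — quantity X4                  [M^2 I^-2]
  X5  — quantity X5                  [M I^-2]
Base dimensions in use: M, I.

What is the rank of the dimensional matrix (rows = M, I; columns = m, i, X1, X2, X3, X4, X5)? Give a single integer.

Dimensional matrix (M×I by m×i×X1×X2×X3×X4×X5):
  M: [ 1  0 -2  1 -2  2  1]
  I: [ 0  1  0 -3 -2 -2 -2]
Echelon form has 2 nonzero rows (pivots: m,i)

2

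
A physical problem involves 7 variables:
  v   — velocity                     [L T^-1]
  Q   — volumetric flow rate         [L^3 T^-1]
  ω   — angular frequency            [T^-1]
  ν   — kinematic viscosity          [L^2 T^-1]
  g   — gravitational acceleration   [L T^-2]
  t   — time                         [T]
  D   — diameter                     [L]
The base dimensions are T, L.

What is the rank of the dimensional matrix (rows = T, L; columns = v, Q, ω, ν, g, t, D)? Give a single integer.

Dimensional matrix (T×L by v×Q×ω×ν×g×t×D):
  T: [-1 -1 -1 -1 -2  1  0]
  L: [ 1  3  0  2  1  0  1]
Row reduction gives pivot columns v,Q; rank = 2

2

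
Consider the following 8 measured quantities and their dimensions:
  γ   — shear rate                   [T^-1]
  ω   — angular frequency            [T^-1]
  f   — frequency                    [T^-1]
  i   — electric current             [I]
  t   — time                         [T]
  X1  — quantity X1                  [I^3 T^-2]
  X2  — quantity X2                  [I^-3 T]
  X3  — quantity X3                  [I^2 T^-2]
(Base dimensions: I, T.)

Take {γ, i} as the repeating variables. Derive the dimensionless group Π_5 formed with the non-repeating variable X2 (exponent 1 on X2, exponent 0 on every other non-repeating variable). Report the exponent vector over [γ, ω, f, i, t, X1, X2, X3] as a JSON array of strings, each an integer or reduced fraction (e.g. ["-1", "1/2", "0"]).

["1", "0", "0", "3", "0", "0", "1", "0"]

Exponent matrix [I,T] × [γ,ω,f,i,t,X1,X2,X3]:
  I: [ 0  0  0  1  0  3 -3  2]
  T: [-1 -1 -1  0  1 -2  1 -2]
Echelon form has 2 nonzero rows (pivots: γ,i)
Repeat: γ,i; free: ω,f,t,X1,X2,X3
RREF:
  r0: [   1    1    1    0   -1    2   -1    2]
  r1: [   0    0    0    1    0    3   -3    2]
Fix exponent of X2 at 1, ω at 0, f at 0, t at 0, X1 at 0, X3 at 0; solve each RREF row for its pivot's exponent:
  r0: exp(γ) + (-1)·1 = 0 ⇒ exp(γ) = 1
  r1: exp(i) + (-3)·1 = 0 ⇒ exp(i) = 3
Π_5 = γ · i^3 · X2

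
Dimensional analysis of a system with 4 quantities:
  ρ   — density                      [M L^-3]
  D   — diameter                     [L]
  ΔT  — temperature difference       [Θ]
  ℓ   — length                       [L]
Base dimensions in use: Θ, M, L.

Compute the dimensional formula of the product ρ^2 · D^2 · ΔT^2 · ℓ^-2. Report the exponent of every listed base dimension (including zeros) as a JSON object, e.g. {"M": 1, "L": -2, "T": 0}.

Exponent matrix [Θ,M,L] × [ρ,D,ΔT,ℓ]:
  Θ: [ 0  0  1  0]
  M: [ 1  0  0  0]
  L: [-3  1  0  1]
  [Θ]: (2)·0+(2)·0+(2)·1+(-2)·0 = 2
  [M]: (2)·1+(2)·0+(2)·0+(-2)·0 = 2
  [L]: (2)·-3+(2)·1+(2)·0+(-2)·1 = -6
⇒ Θ^2 M^2 L^-6

{"Θ": 2, "M": 2, "L": -6}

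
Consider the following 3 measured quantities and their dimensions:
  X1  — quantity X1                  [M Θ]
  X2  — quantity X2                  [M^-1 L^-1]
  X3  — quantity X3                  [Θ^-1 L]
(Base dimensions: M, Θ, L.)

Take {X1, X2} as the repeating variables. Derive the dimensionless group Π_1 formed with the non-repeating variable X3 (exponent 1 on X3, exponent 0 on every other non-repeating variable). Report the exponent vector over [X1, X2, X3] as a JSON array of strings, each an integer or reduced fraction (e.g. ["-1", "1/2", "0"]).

Write exponents as rows M,Θ,L / cols X1,X2,X3:
  M: [ 1 -1  0]
  Θ: [ 1  0 -1]
  L: [ 0 -1  1]
RREF → pivots at {X1,X2} ⇒ r = 2
Pivot set = {X1,X2}, free = {X3}
RREF:
  r0: [   1    0   -1]
  r1: [   0    1   -1]
  r2: [   0    0    0]
Fix exponent of X3 at 1; solve each RREF row for its pivot's exponent:
  r0: exp(X1) + (-1)·1 = 0 ⇒ exp(X1) = 1
  r1: exp(X2) + (-1)·1 = 0 ⇒ exp(X2) = 1
Π_1 = X1 · X2 · X3

["1", "1", "1"]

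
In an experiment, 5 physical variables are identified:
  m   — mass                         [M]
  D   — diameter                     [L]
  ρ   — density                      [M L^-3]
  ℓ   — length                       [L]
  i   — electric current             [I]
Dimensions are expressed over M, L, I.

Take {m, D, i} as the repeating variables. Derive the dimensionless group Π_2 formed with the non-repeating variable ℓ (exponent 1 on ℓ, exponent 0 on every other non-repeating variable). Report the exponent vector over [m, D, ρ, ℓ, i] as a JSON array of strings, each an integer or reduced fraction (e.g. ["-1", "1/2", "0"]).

Write exponents as rows M,L,I / cols m,D,ρ,ℓ,i:
  M: [ 1  0  1  0  0]
  L: [ 0  1 -3  1  0]
  I: [ 0  0  0  0  1]
Echelon form has 3 nonzero rows (pivots: m,D,i)
Pivot set = {m,D,i}, free = {ρ,ℓ}
RREF:
  r0: [   1    0    1    0    0]
  r1: [   0    1   -3    1    0]
  r2: [   0    0    0    0    1]
Fix exponent of ℓ at 1, ρ at 0; solve each RREF row for its pivot's exponent:
  r0: exp(m) + (0)·1 = 0 ⇒ exp(m) = 0
  r1: exp(D) + (1)·1 = 0 ⇒ exp(D) = -1
  r2: exp(i) + (0)·1 = 0 ⇒ exp(i) = 0
Π_2 = D^-1 · ℓ

["0", "-1", "0", "1", "0"]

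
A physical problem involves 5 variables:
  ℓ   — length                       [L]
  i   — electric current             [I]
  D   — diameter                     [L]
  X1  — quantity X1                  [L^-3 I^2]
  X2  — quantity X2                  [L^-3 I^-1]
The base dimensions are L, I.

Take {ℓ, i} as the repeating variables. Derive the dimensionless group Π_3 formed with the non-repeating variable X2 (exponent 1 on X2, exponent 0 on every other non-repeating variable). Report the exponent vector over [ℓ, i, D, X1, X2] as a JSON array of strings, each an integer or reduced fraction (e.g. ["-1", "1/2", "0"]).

Exponent matrix [L,I] × [ℓ,i,D,X1,X2]:
  L: [ 1  0  1 -3 -3]
  I: [ 0  1  0  2 -1]
Echelon form has 2 nonzero rows (pivots: ℓ,i)
Repeat: ℓ,i; free: D,X1,X2
RREF:
  r0: [   1    0    1   -3   -3]
  r1: [   0    1    0    2   -1]
Fix exponent of X2 at 1, D at 0, X1 at 0; solve each RREF row for its pivot's exponent:
  r0: exp(ℓ) + (-3)·1 = 0 ⇒ exp(ℓ) = 3
  r1: exp(i) + (-1)·1 = 0 ⇒ exp(i) = 1
Π_3 = ℓ^3 · i · X2

["3", "1", "0", "0", "1"]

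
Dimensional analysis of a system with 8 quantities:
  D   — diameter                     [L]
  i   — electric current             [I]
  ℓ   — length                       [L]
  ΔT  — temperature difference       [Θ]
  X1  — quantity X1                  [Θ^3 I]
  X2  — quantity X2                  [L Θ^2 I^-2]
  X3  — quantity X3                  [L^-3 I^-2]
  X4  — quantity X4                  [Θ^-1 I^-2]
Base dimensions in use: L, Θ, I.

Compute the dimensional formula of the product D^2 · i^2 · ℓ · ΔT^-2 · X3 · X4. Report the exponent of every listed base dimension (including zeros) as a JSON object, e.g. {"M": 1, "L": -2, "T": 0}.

{"L": 0, "Θ": -3, "I": -2}

Exponent matrix [L,Θ,I] × [D,i,ℓ,ΔT,X1,X2,X3,X4]:
  L: [ 1  0  1  0  0  1 -3  0]
  Θ: [ 0  0  0  1  3  2  0 -1]
  I: [ 0  1  0  0  1 -2 -2 -2]
  [L]: (2)·1+(2)·0+(1)·1+(-2)·0+(1)·-3+(1)·0 = 0
  [Θ]: (2)·0+(2)·0+(1)·0+(-2)·1+(1)·0+(1)·-1 = -3
  [I]: (2)·0+(2)·1+(1)·0+(-2)·0+(1)·-2+(1)·-2 = -2
⇒ Θ^-3 I^-2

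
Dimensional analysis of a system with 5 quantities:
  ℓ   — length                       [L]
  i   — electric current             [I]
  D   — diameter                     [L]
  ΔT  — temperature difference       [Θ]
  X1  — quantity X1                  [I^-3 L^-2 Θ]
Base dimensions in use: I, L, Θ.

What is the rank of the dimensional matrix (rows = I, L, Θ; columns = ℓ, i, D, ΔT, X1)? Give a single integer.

3

Exponent matrix [I,L,Θ] × [ℓ,i,D,ΔT,X1]:
  I: [ 0  1  0  0 -3]
  L: [ 1  0  1  0 -2]
  Θ: [ 0  0  0  1  1]
Echelon form has 3 nonzero rows (pivots: ℓ,i,ΔT)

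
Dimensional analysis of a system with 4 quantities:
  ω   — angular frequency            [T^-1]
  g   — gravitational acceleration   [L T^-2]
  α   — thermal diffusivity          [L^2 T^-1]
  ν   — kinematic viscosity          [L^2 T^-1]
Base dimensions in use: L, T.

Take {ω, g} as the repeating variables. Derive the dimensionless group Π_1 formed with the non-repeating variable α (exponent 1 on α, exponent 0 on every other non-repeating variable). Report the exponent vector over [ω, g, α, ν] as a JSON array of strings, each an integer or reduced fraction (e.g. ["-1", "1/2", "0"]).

Exponent matrix [L,T] × [ω,g,α,ν]:
  L: [ 0  1  2  2]
  T: [-1 -2 -1 -1]
Echelon form has 2 nonzero rows (pivots: ω,g)
Repeat: ω,g; free: α,ν
RREF:
  r0: [   1    0   -3   -3]
  r1: [   0    1    2    2]
Fix exponent of α at 1, ν at 0; solve each RREF row for its pivot's exponent:
  r0: exp(ω) + (-3)·1 = 0 ⇒ exp(ω) = 3
  r1: exp(g) + (2)·1 = 0 ⇒ exp(g) = -2
Π_1 = ω^3 · g^-2 · α

["3", "-2", "1", "0"]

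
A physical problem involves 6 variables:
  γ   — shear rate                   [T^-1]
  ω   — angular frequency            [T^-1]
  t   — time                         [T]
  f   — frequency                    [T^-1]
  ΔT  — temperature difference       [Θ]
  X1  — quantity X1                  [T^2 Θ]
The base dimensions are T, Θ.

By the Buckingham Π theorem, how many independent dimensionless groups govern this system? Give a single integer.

4

Write exponents as rows T,Θ / cols γ,ω,t,f,ΔT,X1:
  T: [-1 -1  1 -1  0  2]
  Θ: [ 0  0  0  0  1  1]
Row reduction gives pivot columns γ,ΔT; rank = 2
n=6, r=2 ⇒ 4 dimensionless groups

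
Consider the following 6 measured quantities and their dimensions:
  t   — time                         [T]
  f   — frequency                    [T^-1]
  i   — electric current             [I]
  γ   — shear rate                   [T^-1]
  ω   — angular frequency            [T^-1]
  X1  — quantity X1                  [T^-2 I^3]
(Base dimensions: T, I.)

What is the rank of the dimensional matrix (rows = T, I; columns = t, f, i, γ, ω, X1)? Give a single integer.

Exponent matrix [T,I] × [t,f,i,γ,ω,X1]:
  T: [ 1 -1  0 -1 -1 -2]
  I: [ 0  0  1  0  0  3]
RREF → pivots at {t,i} ⇒ r = 2

2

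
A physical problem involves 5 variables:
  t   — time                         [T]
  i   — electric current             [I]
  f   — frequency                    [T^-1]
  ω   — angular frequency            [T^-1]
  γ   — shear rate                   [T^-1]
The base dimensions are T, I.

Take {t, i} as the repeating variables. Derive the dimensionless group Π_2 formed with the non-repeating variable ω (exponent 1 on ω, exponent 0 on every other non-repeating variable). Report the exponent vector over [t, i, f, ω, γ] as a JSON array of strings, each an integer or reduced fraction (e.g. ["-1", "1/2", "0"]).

["1", "0", "0", "1", "0"]

Exponent matrix [T,I] × [t,i,f,ω,γ]:
  T: [ 1  0 -1 -1 -1]
  I: [ 0  1  0  0  0]
Row reduction gives pivot columns t,i; rank = 2
Repeat: t,i; free: f,ω,γ
RREF:
  r0: [   1    0   -1   -1   -1]
  r1: [   0    1    0    0    0]
Fix exponent of ω at 1, f at 0, γ at 0; solve each RREF row for its pivot's exponent:
  r0: exp(t) + (-1)·1 = 0 ⇒ exp(t) = 1
  r1: exp(i) + (0)·1 = 0 ⇒ exp(i) = 0
Π_2 = t · ω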